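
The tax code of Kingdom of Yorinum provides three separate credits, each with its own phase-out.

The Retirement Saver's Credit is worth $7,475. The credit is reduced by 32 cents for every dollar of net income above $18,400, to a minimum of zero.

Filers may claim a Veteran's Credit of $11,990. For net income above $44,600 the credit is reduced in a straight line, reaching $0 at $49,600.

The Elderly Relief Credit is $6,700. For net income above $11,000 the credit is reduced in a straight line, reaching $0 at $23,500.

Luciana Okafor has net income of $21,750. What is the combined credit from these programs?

$19,331

Retirement Saver's Credit: 32% of the $3,350 excess over $18,400 is $1,072; credit = $7,475 − $1,072 = $6,403.
Veteran's Credit: $21,750 is at or below the $44,600 threshold, so the full $11,990 applies.
Elderly Relief Credit: $21,750 is $10,750 into a $12,500 phase-out range, leaving 1,750/12,500 of the credit: $6,700 × 1,750/12,500 = $938.
Total: $6,403 + $11,990 + $938 = $19,331.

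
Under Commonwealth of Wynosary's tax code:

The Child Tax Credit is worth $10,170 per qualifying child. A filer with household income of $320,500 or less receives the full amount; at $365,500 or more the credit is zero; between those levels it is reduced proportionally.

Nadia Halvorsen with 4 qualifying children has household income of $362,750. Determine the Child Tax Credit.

Child Tax Credit: base = 4 × $10,170 = $40,680. $362,750 is $42,250 into a $45,000 phase-out range, leaving 2,750/45,000 of the credit: $40,680 × 2,750/45,000 = $2,486.

$2,486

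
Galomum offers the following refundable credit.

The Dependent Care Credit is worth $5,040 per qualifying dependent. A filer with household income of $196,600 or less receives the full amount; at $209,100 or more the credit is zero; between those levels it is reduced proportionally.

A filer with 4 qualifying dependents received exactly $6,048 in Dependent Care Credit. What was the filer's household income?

$205,350

Full credit = 4 × $5,040 = $20,160.
$6,048 is 6,048/20,160 of the full $20,160, so 14,112/20,160 of the $12,500 range has been used: income = $196,600 + $12,500 × 14,112/20,160 = $205,350.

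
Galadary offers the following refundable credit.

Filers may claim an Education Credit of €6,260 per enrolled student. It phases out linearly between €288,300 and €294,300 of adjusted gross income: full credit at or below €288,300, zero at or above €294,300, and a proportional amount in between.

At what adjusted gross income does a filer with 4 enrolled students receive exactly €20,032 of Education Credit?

Full credit = 4 × €6,260 = €25,040.
€20,032 is 20,032/25,040 of the full €25,040, so 5,008/25,040 of the €6,000 range has been used: income = €288,300 + €6,000 × 5,008/25,040 = €289,500.

€289,500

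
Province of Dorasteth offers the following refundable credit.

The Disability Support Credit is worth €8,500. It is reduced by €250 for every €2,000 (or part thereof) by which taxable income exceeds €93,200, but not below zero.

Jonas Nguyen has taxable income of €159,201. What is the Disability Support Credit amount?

€0

Disability Support Credit: income exceeds €93,200 by €66,001 → 34 increments × €250 = €8,500 ≥ base, so the credit is €0.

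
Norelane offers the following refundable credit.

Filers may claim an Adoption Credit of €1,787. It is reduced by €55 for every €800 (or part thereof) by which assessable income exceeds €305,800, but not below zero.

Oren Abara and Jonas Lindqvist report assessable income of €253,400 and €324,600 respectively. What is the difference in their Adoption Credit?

€1,320

Oren (€253,400): Adoption Credit: €253,400 is at or below the €305,800 threshold, so the full €1,787 applies.
Jonas (€324,600): Adoption Credit: income exceeds €305,800 by €18,800, which is 24 full-or-partial €800 increments; reduction = 24 × €55 = €1,320, leaving €467.
Difference: |€1,787 − €467| = €1,320.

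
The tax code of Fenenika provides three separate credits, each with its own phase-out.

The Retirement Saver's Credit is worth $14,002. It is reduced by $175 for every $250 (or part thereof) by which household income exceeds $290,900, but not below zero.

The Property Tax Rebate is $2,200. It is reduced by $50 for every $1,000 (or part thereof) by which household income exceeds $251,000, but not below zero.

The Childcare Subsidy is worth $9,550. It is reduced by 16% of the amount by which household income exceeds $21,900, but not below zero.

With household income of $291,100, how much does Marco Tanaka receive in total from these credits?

Retirement Saver's Credit: income exceeds $290,900 by $200, which is 1 full-or-partial $250 increment; reduction = 1 × $175 = $175, leaving $13,827.
Property Tax Rebate: income exceeds $251,000 by $40,100, which is 41 full-or-partial $1,000 increments; reduction = 41 × $50 = $2,050, leaving $150.
Childcare Subsidy: 16% of the $269,200 excess over $21,900 is $43,072 ≥ base, so the credit is $0.
Total: $13,827 + $150 + $0 = $13,977.

$13,977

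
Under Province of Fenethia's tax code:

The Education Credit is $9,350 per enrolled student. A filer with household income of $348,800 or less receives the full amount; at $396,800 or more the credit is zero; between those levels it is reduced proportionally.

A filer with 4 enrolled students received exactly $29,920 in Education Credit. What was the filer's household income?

$358,400

Full credit = 4 × $9,350 = $37,400.
$29,920 is 29,920/37,400 of the full $37,400, so 7,480/37,400 of the $48,000 range has been used: income = $348,800 + $48,000 × 7,480/37,400 = $358,400.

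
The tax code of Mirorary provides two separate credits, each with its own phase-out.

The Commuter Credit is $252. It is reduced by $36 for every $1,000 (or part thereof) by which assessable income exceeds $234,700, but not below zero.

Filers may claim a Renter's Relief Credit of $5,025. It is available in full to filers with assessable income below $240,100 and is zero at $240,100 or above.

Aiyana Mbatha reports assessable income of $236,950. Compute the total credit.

Commuter Credit: income exceeds $234,700 by $2,250, which is 3 full-or-partial $1,000 increments; reduction = 3 × $36 = $108, leaving $144.
Renter's Relief Credit: $236,950 is below the $240,100 cutoff, so the full $5,025 applies.
Total: $144 + $5,025 = $5,169.

$5,169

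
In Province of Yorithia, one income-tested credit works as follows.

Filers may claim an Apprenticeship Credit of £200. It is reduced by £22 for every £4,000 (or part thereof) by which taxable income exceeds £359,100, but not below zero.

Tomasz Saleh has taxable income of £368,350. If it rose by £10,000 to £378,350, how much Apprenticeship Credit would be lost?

£44

At £368,350 — income exceeds £359,100 by £9,250, which is 3 full-or-partial £4,000 increments; reduction = 3 × £22 = £66, leaving £134.
At £378,350 — income exceeds £359,100 by £19,250, which is 5 full-or-partial £4,000 increments; reduction = 5 × £22 = £110, leaving £90.
Lost: £134 − £90 = £44.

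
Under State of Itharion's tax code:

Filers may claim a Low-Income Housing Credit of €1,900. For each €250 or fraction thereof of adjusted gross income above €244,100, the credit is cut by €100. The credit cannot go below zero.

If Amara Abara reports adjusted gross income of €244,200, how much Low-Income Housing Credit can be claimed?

Low-Income Housing Credit: income exceeds €244,100 by €100, which is 1 full-or-partial €250 increment; reduction = 1 × €100 = €100, leaving €1,800.

€1,800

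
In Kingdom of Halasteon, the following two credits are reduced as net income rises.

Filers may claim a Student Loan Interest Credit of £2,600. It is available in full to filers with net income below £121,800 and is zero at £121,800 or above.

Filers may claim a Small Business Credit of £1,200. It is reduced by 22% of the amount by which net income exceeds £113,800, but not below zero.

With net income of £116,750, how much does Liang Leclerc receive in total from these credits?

Student Loan Interest Credit: £116,750 is below the £121,800 cutoff, so the full £2,600 applies.
Small Business Credit: 22% of the £2,950 excess over £113,800 is £649; credit = £1,200 − £649 = £551.
Total: £2,600 + £551 = £3,151.

£3,151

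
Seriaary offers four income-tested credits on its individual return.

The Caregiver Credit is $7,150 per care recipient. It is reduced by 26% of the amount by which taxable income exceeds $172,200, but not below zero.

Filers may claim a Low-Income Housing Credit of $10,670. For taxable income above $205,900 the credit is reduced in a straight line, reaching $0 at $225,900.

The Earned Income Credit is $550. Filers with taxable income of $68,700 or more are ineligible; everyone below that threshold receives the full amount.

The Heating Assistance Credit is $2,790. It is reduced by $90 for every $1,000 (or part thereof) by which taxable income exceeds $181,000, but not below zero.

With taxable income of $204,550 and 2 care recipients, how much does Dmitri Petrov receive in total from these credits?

Caregiver Credit: base = 2 × $7,150 = $14,300. 26% of the $32,350 excess over $172,200 is $8,411; credit = $14,300 − $8,411 = $5,889.
Low-Income Housing Credit: $204,550 is at or below the $205,900 threshold, so the full $10,670 applies.
Earned Income Credit: $204,550 meets or exceeds the $68,700 cutoff, so the credit is $0.
Heating Assistance Credit: income exceeds $181,000 by $23,550, which is 24 full-or-partial $1,000 increments; reduction = 24 × $90 = $2,160, leaving $630.
Total: $5,889 + $10,670 + $0 + $630 = $17,189.

$17,189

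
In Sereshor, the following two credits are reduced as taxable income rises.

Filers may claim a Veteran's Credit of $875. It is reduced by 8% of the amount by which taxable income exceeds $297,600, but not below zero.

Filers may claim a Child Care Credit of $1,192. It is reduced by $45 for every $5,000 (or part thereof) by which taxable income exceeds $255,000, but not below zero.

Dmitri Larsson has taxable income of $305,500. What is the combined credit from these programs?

Veteran's Credit: 8% of the $7,900 excess over $297,600 is $632; credit = $875 − $632 = $243.
Child Care Credit: income exceeds $255,000 by $50,500, which is 11 full-or-partial $5,000 increments; reduction = 11 × $45 = $495, leaving $697.
Total: $243 + $697 = $940.

$940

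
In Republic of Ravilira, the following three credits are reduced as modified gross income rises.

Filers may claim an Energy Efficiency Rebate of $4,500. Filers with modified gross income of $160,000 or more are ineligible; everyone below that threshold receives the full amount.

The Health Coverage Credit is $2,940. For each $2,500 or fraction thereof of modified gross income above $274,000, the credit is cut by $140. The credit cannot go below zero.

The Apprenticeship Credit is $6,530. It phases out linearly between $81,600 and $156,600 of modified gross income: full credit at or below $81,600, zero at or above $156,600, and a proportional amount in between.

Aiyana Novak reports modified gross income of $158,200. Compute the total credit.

Energy Efficiency Rebate: $158,200 is below the $160,000 cutoff, so the full $4,500 applies.
Health Coverage Credit: $158,200 is at or below the $274,000 threshold, so the full $2,940 applies.
Apprenticeship Credit: $158,200 is at or above $156,600, so the credit is $0.
Total: $4,500 + $2,940 + $0 = $7,440.

$7,440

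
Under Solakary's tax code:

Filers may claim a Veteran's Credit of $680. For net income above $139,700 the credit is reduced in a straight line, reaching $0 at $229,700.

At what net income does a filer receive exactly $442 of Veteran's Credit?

$442 is 442/680 of the full $680, so 238/680 of the $90,000 range has been used: income = $139,700 + $90,000 × 238/680 = $171,200.

$171,200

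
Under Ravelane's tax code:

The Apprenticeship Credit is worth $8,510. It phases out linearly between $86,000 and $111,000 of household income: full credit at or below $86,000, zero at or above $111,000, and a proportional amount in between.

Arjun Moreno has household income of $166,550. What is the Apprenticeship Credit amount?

Apprenticeship Credit: $166,550 is at or above $111,000, so the credit is $0.

$0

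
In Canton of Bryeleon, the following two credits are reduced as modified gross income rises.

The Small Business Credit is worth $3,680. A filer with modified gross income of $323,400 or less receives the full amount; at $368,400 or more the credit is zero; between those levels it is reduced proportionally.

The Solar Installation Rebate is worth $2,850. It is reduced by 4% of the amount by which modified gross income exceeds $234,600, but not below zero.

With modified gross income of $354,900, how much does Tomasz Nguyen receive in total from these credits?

Small Business Credit: $354,900 is $31,500 into a $45,000 phase-out range, leaving 13,500/45,000 of the credit: $3,680 × 13,500/45,000 = $1,104.
Solar Installation Rebate: 4% of the $120,300 excess over $234,600 is $4,812 ≥ base, so the credit is $0.
Total: $1,104 + $0 = $1,104.

$1,104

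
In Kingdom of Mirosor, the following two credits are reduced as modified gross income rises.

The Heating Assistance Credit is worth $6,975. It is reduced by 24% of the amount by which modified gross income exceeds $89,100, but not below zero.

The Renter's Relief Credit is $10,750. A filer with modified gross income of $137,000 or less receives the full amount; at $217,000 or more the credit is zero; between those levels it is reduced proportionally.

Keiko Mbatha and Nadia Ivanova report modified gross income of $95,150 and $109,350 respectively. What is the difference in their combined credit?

Keiko ($95,150): Heating Assistance Credit: 24% of the $6,050 excess over $89,100 is $1,452; credit = $6,975 − $1,452 = $5,523. Renter's Relief Credit: $95,150 is at or below the $137,000 threshold, so the full $10,750 applies. total $5,523 + $10,750 = $16,273
Nadia ($109,350): Heating Assistance Credit: 24% of the $20,250 excess over $89,100 is $4,860; credit = $6,975 − $4,860 = $2,115. Renter's Relief Credit: $109,350 is at or below the $137,000 threshold, so the full $10,750 applies. total $2,115 + $10,750 = $12,865
Difference: |$16,273 − $12,865| = $3,408.

$3,408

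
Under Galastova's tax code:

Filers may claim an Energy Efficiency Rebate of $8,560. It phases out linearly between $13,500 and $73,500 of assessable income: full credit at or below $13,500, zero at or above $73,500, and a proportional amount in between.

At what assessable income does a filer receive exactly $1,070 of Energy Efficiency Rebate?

$1,070 is 1,070/8,560 of the full $8,560, so 7,490/8,560 of the $60,000 range has been used: income = $13,500 + $60,000 × 7,490/8,560 = $66,000.

$66,000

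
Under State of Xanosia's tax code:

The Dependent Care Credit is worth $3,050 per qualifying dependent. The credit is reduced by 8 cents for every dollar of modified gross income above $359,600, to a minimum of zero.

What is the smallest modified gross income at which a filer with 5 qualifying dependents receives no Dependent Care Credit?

$550,225

Full credit = 5 × $3,050 = $15,250.
The credit falls by 8% of each dollar above $359,600, so it reaches zero when the excess is $15,250 / 8% = $190,625: income = $359,600 + $190,625 = $550,225.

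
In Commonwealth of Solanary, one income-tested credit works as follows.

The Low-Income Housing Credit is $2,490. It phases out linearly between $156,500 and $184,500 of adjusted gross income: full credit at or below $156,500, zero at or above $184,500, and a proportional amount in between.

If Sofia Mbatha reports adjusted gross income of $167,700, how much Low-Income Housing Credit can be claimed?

Low-Income Housing Credit: $167,700 is $11,200 into a $28,000 phase-out range, leaving 16,800/28,000 of the credit: $2,490 × 16,800/28,000 = $1,494.

$1,494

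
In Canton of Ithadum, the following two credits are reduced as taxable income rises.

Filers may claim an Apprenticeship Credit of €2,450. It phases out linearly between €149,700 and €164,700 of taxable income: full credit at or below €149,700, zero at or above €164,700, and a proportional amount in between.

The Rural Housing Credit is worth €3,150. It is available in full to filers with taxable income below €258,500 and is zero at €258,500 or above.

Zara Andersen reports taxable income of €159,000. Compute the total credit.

€4,081

Apprenticeship Credit: €159,000 is €9,300 into a €15,000 phase-out range, leaving 5,700/15,000 of the credit: €2,450 × 5,700/15,000 = €931.
Rural Housing Credit: €159,000 is below the €258,500 cutoff, so the full €3,150 applies.
Total: €931 + €3,150 = €4,081.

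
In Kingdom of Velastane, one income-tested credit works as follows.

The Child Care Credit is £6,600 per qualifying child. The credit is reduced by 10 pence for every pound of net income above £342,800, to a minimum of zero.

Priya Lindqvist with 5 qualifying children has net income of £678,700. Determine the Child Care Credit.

Child Care Credit: base = 5 × £6,600 = £33,000. 10% of the £335,900 excess over £342,800 is £33,590 ≥ base, so the credit is £0.

£0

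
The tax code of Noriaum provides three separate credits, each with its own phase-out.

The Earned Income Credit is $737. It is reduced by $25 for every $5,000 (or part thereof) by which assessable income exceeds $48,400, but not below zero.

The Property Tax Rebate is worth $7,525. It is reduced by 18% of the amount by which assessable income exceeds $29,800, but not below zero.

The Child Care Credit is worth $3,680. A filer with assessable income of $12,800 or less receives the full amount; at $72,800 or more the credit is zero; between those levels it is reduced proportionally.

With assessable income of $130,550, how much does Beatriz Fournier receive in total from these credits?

Earned Income Credit: income exceeds $48,400 by $82,150, which is 17 full-or-partial $5,000 increments; reduction = 17 × $25 = $425, leaving $312.
Property Tax Rebate: 18% of the $100,750 excess over $29,800 is $18,135 ≥ base, so the credit is $0.
Child Care Credit: $130,550 is at or above $72,800, so the credit is $0.
Total: $312 + $0 + $0 = $312.

$312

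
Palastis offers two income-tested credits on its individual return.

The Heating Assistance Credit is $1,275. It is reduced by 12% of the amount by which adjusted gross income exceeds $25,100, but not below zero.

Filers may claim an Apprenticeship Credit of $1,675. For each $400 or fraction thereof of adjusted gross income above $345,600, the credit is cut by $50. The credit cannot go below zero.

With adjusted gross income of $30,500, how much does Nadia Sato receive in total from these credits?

$2,302

Heating Assistance Credit: 12% of the $5,400 excess over $25,100 is $648; credit = $1,275 − $648 = $627.
Apprenticeship Credit: $30,500 is at or below the $345,600 threshold, so the full $1,675 applies.
Total: $627 + $1,675 = $2,302.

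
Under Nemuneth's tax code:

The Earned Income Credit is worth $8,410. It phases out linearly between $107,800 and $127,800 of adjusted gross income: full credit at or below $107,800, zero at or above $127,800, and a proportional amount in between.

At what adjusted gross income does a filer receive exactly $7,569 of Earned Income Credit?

$7,569 is 7,569/8,410 of the full $8,410, so 841/8,410 of the $20,000 range has been used: income = $107,800 + $20,000 × 841/8,410 = $109,800.

$109,800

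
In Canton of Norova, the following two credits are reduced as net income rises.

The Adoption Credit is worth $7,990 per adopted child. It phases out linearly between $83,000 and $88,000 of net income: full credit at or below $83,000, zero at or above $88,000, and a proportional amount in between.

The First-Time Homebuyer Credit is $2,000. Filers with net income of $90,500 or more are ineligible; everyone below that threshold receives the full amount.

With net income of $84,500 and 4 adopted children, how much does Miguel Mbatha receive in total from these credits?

$24,372

Adoption Credit: base = 4 × $7,990 = $31,960. $84,500 is $1,500 into a $5,000 phase-out range, leaving 3,500/5,000 of the credit: $31,960 × 3,500/5,000 = $22,372.
First-Time Homebuyer Credit: $84,500 is below the $90,500 cutoff, so the full $2,000 applies.
Total: $22,372 + $2,000 = $24,372.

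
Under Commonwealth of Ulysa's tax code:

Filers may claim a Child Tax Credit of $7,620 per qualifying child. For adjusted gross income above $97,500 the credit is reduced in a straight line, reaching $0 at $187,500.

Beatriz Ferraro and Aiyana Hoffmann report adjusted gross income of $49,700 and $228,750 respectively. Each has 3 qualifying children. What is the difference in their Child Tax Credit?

Beatriz ($49,700): Child Tax Credit: base = 3 × $7,620 = $22,860. $49,700 is at or below the $97,500 threshold, so the full $22,860 applies.
Aiyana ($228,750): Child Tax Credit: base = 3 × $7,620 = $22,860. $228,750 is at or above $187,500, so the credit is $0.
Difference: |$22,860 − $0| = $22,860.

$22,860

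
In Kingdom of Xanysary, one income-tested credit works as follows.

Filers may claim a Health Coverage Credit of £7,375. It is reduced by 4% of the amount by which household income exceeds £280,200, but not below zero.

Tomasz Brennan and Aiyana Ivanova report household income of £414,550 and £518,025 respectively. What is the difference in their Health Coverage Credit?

Tomasz (£414,550): Health Coverage Credit: 4% of the £134,350 excess over £280,200 is £5,374; credit = £7,375 − £5,374 = £2,001.
Aiyana (£518,025): Health Coverage Credit: 4% of the £237,825 excess over £280,200 is £9,513 ≥ base, so the credit is £0.
Difference: |£2,001 − £0| = £2,001.

£2,001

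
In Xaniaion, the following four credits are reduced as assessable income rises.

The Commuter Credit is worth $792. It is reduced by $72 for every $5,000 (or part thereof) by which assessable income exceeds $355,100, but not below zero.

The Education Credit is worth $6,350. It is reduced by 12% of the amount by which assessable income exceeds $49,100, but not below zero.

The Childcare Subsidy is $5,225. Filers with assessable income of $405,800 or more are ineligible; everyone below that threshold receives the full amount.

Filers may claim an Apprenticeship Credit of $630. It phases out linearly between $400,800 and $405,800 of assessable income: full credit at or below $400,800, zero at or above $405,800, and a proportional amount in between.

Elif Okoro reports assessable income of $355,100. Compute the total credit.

Commuter Credit: $355,100 is at or below the $355,100 threshold, so the full $792 applies.
Education Credit: 12% of the $306,000 excess over $49,100 is $36,720 ≥ base, so the credit is $0.
Childcare Subsidy: $355,100 is below the $405,800 cutoff, so the full $5,225 applies.
Apprenticeship Credit: $355,100 is at or below the $400,800 threshold, so the full $630 applies.
Total: $792 + $0 + $5,225 + $630 = $6,647.

$6,647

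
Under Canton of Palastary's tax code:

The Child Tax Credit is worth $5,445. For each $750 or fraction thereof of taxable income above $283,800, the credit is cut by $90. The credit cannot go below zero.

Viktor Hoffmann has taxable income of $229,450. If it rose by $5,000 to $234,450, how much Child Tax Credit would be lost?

At $229,450 — $229,450 is at or below the $283,800 threshold, so the full $5,445 applies.
At $234,450 — $234,450 is at or below the $283,800 threshold, so the full $5,445 applies.
Lost: $5,445 − $5,445 = $0.

$0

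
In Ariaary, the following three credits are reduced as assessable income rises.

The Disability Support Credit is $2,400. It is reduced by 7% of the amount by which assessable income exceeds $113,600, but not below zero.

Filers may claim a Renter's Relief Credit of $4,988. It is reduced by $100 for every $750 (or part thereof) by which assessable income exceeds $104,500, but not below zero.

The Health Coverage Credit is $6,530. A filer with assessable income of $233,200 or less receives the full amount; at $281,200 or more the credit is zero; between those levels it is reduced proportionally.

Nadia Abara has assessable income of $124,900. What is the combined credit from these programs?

Disability Support Credit: 7% of the $11,300 excess over $113,600 is $791; credit = $2,400 − $791 = $1,609.
Renter's Relief Credit: income exceeds $104,500 by $20,400, which is 28 full-or-partial $750 increments; reduction = 28 × $100 = $2,800, leaving $2,188.
Health Coverage Credit: $124,900 is at or below the $233,200 threshold, so the full $6,530 applies.
Total: $1,609 + $2,188 + $6,530 = $10,327.

$10,327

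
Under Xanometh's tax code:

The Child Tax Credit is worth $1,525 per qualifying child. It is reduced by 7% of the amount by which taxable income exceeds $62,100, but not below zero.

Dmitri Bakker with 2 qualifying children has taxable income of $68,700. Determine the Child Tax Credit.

Child Tax Credit: base = 2 × $1,525 = $3,050. 7% of the $6,600 excess over $62,100 is $462; credit = $3,050 − $462 = $2,588.

$2,588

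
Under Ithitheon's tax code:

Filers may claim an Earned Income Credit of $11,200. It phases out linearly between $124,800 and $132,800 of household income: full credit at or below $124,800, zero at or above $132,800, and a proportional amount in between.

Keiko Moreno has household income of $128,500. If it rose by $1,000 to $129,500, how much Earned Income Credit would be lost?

$1,400

At $128,500 — $128,500 is $3,700 into a $8,000 phase-out range, leaving 4,300/8,000 of the credit: $11,200 × 4,300/8,000 = $6,020.
At $129,500 — $129,500 is $4,700 into a $8,000 phase-out range, leaving 3,300/8,000 of the credit: $11,200 × 3,300/8,000 = $4,620.
Lost: $6,020 − $4,620 = $1,400.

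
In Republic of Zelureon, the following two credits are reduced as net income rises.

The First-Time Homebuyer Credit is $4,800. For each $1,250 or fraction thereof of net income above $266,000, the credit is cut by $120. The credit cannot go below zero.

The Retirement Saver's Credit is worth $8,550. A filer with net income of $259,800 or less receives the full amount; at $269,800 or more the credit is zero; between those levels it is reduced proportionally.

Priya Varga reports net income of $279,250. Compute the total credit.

$3,480

First-Time Homebuyer Credit: income exceeds $266,000 by $13,250, which is 11 full-or-partial $1,250 increments; reduction = 11 × $120 = $1,320, leaving $3,480.
Retirement Saver's Credit: $279,250 is at or above $269,800, so the credit is $0.
Total: $3,480 + $0 = $3,480.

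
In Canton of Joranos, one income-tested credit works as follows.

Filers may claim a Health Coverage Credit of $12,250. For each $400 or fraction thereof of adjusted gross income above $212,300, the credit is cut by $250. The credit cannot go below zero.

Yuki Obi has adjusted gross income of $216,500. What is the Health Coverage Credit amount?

Health Coverage Credit: income exceeds $212,300 by $4,200, which is 11 full-or-partial $400 increments; reduction = 11 × $250 = $2,750, leaving $9,500.

$9,500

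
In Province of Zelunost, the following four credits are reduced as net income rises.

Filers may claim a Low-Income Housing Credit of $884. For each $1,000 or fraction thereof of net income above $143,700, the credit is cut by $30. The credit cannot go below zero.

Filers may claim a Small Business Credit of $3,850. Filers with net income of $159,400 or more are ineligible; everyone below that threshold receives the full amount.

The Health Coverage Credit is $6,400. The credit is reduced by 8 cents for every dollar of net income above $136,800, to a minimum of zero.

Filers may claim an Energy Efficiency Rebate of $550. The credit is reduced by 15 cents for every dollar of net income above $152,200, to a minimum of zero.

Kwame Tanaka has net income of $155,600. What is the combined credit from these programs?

Low-Income Housing Credit: income exceeds $143,700 by $11,900, which is 12 full-or-partial $1,000 increments; reduction = 12 × $30 = $360, leaving $524.
Small Business Credit: $155,600 is below the $159,400 cutoff, so the full $3,850 applies.
Health Coverage Credit: 8% of the $18,800 excess over $136,800 is $1,504; credit = $6,400 − $1,504 = $4,896.
Energy Efficiency Rebate: 15% of the $3,400 excess over $152,200 is $510; credit = $550 − $510 = $40.
Total: $524 + $3,850 + $4,896 + $40 = $9,310.

$9,310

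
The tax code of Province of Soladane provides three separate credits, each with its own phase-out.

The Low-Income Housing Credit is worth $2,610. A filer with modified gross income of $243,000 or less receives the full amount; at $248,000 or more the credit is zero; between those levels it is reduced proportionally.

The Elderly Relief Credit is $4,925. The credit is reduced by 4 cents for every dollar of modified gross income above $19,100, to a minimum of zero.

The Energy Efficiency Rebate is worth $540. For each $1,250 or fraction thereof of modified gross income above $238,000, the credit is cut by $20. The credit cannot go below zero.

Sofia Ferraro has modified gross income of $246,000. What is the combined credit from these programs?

Low-Income Housing Credit: $246,000 is $3,000 into a $5,000 phase-out range, leaving 2,000/5,000 of the credit: $2,610 × 2,000/5,000 = $1,044.
Elderly Relief Credit: 4% of the $226,900 excess over $19,100 is $9,076 ≥ base, so the credit is $0.
Energy Efficiency Rebate: income exceeds $238,000 by $8,000, which is 7 full-or-partial $1,250 increments; reduction = 7 × $20 = $140, leaving $400.
Total: $1,044 + $0 + $400 = $1,444.

$1,444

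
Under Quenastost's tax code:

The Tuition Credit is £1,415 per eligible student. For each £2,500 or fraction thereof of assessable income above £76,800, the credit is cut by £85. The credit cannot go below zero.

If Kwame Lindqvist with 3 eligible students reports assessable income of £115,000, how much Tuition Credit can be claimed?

Tuition Credit: base = 3 × £1,415 = £4,245. income exceeds £76,800 by £38,200, which is 16 full-or-partial £2,500 increments; reduction = 16 × £85 = £1,360, leaving £2,885.

£2,885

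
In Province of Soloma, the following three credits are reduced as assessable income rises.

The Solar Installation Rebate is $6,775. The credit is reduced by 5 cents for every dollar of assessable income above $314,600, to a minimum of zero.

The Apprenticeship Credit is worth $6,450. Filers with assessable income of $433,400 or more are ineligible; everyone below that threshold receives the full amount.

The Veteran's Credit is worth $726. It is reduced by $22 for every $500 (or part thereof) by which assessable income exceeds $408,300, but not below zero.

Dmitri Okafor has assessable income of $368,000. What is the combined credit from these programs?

Solar Installation Rebate: 5% of the $53,400 excess over $314,600 is $2,670; credit = $6,775 − $2,670 = $4,105.
Apprenticeship Credit: $368,000 is below the $433,400 cutoff, so the full $6,450 applies.
Veteran's Credit: $368,000 is at or below the $408,300 threshold, so the full $726 applies.
Total: $4,105 + $6,450 + $726 = $11,281.

$11,281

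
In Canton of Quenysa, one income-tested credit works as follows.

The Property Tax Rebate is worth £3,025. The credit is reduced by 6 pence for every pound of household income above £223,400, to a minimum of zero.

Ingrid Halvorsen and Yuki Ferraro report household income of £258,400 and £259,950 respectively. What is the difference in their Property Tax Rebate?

£93

Ingrid (£258,400): Property Tax Rebate: 6% of the £35,000 excess over £223,400 is £2,100; credit = £3,025 − £2,100 = £925.
Yuki (£259,950): Property Tax Rebate: 6% of the £36,550 excess over £223,400 is £2,193; credit = £3,025 − £2,193 = £832.
Difference: |£925 − £832| = £93.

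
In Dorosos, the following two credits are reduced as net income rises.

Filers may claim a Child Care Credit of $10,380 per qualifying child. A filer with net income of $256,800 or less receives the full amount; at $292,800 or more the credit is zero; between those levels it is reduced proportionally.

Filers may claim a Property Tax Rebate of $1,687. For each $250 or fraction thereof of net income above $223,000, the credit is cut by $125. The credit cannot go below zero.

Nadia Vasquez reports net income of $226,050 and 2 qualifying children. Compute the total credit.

Child Care Credit: base = 2 × $10,380 = $20,760. $226,050 is at or below the $256,800 threshold, so the full $20,760 applies.
Property Tax Rebate: income exceeds $223,000 by $3,050, which is 13 full-or-partial $250 increments; reduction = 13 × $125 = $1,625, leaving $62.
Total: $20,760 + $62 = $20,822.

$20,822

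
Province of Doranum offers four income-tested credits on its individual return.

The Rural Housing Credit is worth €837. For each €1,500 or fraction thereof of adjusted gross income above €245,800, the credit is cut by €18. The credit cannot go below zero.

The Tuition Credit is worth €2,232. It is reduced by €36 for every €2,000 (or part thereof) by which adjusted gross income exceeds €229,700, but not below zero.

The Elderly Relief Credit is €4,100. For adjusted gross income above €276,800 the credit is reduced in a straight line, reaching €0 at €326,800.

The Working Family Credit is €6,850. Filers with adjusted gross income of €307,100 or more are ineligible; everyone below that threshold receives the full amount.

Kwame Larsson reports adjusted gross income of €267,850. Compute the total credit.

Rural Housing Credit: income exceeds €245,800 by €22,050, which is 15 full-or-partial €1,500 increments; reduction = 15 × €18 = €270, leaving €567.
Tuition Credit: income exceeds €229,700 by €38,150, which is 20 full-or-partial €2,000 increments; reduction = 20 × €36 = €720, leaving €1,512.
Elderly Relief Credit: €267,850 is at or below the €276,800 threshold, so the full €4,100 applies.
Working Family Credit: €267,850 is below the €307,100 cutoff, so the full €6,850 applies.
Total: €567 + €1,512 + €4,100 + €6,850 = €13,029.

€13,029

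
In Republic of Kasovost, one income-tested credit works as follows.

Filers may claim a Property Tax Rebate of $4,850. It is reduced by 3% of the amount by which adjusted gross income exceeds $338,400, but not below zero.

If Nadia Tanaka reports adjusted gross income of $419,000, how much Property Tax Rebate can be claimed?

$2,432

Property Tax Rebate: 3% of the $80,600 excess over $338,400 is $2,418; credit = $4,850 − $2,418 = $2,432.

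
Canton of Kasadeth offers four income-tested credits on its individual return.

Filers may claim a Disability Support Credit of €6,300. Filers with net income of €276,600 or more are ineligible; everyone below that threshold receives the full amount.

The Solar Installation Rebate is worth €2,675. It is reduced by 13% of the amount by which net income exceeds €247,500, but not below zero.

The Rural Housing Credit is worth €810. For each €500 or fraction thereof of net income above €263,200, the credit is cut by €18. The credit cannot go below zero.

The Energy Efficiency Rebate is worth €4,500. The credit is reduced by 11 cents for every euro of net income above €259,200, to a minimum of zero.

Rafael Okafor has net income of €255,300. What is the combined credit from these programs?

€13,271

Disability Support Credit: €255,300 is below the €276,600 cutoff, so the full €6,300 applies.
Solar Installation Rebate: 13% of the €7,800 excess over €247,500 is €1,014; credit = €2,675 − €1,014 = €1,661.
Rural Housing Credit: €255,300 is at or below the €263,200 threshold, so the full €810 applies.
Energy Efficiency Rebate: €255,300 is at or below the €259,200 threshold, so the full €4,500 applies.
Total: €6,300 + €1,661 + €810 + €4,500 = €13,271.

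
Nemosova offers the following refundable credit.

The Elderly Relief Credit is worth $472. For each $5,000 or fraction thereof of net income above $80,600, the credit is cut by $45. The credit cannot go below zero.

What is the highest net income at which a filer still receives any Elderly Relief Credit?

$130,600

After 10 increments the reduction is 10 × $45 = $450, leaving $22; one more increment wipes it out. Increment 10 ends at excess 10 × $5,000 = $50,000, so the highest qualifying income is $80,600 + $50,000 = $130,600.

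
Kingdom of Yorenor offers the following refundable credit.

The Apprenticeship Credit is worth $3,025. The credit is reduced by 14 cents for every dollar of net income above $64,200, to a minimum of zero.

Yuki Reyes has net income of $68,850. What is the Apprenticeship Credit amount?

Apprenticeship Credit: 14% of the $4,650 excess over $64,200 is $651; credit = $3,025 − $651 = $2,374.

$2,374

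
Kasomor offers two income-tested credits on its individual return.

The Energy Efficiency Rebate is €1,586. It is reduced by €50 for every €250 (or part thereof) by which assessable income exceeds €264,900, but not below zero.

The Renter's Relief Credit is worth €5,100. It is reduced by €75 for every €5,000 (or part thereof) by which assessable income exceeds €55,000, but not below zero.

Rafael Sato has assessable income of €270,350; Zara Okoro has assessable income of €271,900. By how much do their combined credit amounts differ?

Rafael (€270,350): Energy Efficiency Rebate: income exceeds €264,900 by €5,450, which is 22 full-or-partial €250 increments; reduction = 22 × €50 = €1,100, leaving €486. Renter's Relief Credit: income exceeds €55,000 by €215,350, which is 44 full-or-partial €5,000 increments; reduction = 44 × €75 = €3,300, leaving €1,800. total €486 + €1,800 = €2,286
Zara (€271,900): Energy Efficiency Rebate: income exceeds €264,900 by €7,000, which is 28 full-or-partial €250 increments; reduction = 28 × €50 = €1,400, leaving €186. Renter's Relief Credit: income exceeds €55,000 by €216,900, which is 44 full-or-partial €5,000 increments; reduction = 44 × €75 = €3,300, leaving €1,800. total €186 + €1,800 = €1,986
Difference: |€2,286 − €1,986| = €300.

€300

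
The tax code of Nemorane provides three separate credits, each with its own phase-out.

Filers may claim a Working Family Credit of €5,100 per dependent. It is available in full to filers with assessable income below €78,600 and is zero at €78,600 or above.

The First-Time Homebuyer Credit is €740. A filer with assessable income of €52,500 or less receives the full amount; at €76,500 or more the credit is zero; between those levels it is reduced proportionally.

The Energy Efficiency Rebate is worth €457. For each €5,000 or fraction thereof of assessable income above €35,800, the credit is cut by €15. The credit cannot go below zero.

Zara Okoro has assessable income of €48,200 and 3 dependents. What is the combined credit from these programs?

€16,452

Working Family Credit: base = 3 × €5,100 = €15,300. €48,200 is below the €78,600 cutoff, so the full €15,300 applies.
First-Time Homebuyer Credit: €48,200 is at or below the €52,500 threshold, so the full €740 applies.
Energy Efficiency Rebate: income exceeds €35,800 by €12,400, which is 3 full-or-partial €5,000 increments; reduction = 3 × €15 = €45, leaving €412.
Total: €15,300 + €740 + €412 = €16,452.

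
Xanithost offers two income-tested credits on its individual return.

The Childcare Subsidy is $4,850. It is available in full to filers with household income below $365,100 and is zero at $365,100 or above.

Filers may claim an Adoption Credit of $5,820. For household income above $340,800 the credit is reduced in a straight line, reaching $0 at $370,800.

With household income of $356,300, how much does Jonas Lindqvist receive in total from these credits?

$7,663

Childcare Subsidy: $356,300 is below the $365,100 cutoff, so the full $4,850 applies.
Adoption Credit: $356,300 is $15,500 into a $30,000 phase-out range, leaving 14,500/30,000 of the credit: $5,820 × 14,500/30,000 = $2,813.
Total: $4,850 + $2,813 = $7,663.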